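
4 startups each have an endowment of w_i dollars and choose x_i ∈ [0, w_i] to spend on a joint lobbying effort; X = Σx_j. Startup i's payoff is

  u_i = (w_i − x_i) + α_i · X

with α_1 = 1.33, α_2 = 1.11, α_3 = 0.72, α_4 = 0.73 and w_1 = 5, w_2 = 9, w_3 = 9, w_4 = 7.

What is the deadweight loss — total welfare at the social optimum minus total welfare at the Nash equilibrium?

∂u_i/∂x_i = α_i − 1, so startup i contributes w_i if α_i > 1, else 0.
α_i > 1 for i ∈ {1, 2}; NE contributions (5, 9, 0, 0), X = 14.
W^NE = Σw_i − X^NE + (Σα_i)·X^NE = 30 + 2.89·14 = 70.46.
Planner: ∂(Σu_j)/∂x_i = Σα_j − 1 = 2.89 > 0, so everyone contributes w_i; X^SO = 30, W^SO = 30 + 2.89·30 = 116.7.
Deadweight loss = 46.24.

46.24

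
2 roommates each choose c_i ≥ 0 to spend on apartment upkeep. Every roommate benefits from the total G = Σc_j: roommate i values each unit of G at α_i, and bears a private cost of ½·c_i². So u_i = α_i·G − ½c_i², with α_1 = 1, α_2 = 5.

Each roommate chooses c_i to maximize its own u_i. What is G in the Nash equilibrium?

6

Roommate i's FOC: ∂u_i/∂c_i = α_i − c_i = 0, so c_i* = α_i.
NE contributions = (1, 5); G = 6.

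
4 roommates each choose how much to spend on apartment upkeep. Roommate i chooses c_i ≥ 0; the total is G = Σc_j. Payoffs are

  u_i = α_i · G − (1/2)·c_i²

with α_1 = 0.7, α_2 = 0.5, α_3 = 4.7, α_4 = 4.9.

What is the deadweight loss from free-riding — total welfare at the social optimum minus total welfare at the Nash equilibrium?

140.06

Roommate i's FOC: ∂u_i/∂c_i = α_i − c_i = 0, so c_i* = α_i.
NE contributions = (0.7, 0.5, 4.7, 4.9); G = 10.8.
W^NE = (Σα)·G − ½Σα_i² = 10.8² − ½·46.84 = 93.22.
Planner sets c_i = Σα_j = 10.8 for every i, so G^SO = 4·10.8 = 43.2.
W^SO = (Σα)·G^SO − ½·4·(Σα)² = (4/2)·10.8² = 233.28.
Deadweight loss = W^SO − W^NE = 140.06.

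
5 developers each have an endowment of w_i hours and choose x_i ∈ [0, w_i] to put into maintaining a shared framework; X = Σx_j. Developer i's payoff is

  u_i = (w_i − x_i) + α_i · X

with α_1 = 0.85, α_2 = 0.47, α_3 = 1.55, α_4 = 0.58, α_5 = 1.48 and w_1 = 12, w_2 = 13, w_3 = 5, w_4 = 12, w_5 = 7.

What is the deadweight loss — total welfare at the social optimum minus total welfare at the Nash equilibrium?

∂u_i/∂x_i = α_i − 1, so developer i contributes w_i if α_i > 1, else 0.
α_i > 1 for i ∈ {3, 5}; NE contributions (0, 0, 5, 0, 7), X = 12.
W^NE = Σw_i − X^NE + (Σα_i)·X^NE = 49 + 3.93·12 = 96.16.
Planner: ∂(Σu_j)/∂x_i = Σα_j − 1 = 3.93 > 0, so everyone contributes w_i; X^SO = 49, W^SO = 49 + 3.93·49 = 241.57.
Deadweight loss = 145.41.

145.41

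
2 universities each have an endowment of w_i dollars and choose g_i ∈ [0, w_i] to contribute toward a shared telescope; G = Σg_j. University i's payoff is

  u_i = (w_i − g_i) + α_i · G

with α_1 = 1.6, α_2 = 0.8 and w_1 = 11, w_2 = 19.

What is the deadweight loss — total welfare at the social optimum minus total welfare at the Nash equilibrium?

26.6

∂u_i/∂g_i = α_i − 1, so university i contributes w_i if α_i > 1, else 0.
α_i > 1 for i ∈ {1}; NE contributions (11, 0), G = 11.
W^NE = Σw_i − G^NE + (Σα_i)·G^NE = 30 + 1.4·11 = 45.4.
Planner: ∂(Σu_j)/∂g_i = Σα_j − 1 = 1.4 > 0, so everyone contributes w_i; G^SO = 30, W^SO = 30 + 1.4·30 = 72.
Deadweight loss = 26.6.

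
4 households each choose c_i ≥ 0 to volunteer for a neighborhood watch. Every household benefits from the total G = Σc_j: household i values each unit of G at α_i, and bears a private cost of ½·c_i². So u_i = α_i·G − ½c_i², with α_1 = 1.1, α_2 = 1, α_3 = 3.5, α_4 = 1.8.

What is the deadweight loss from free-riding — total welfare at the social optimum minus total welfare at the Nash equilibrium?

63.61

Household i's FOC: ∂u_i/∂c_i = α_i − c_i = 0, so c_i* = α_i.
NE contributions = (1.1, 1, 3.5, 1.8); G = 7.4.
W^NE = (Σα)·G − ½Σα_i² = 7.4² − ½·17.7 = 45.91.
Planner sets c_i = Σα_j = 7.4 for every i, so G^SO = 4·7.4 = 29.6.
W^SO = (Σα)·G^SO − ½·4·(Σα)² = (4/2)·7.4² = 109.52.
Deadweight loss = W^SO − W^NE = 63.61.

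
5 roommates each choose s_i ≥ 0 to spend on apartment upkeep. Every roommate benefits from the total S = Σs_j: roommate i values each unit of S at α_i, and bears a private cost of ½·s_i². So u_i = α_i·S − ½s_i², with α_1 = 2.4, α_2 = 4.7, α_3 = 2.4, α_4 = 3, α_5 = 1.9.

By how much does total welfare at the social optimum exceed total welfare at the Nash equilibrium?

Roommate i's FOC: ∂u_i/∂s_i = α_i − s_i = 0, so s_i* = α_i.
NE contributions = (2.4, 4.7, 2.4, 3, 1.9); S = 14.4.
W^NE = (Σα)·S − ½Σα_i² = 14.4² − ½·46.22 = 184.25.
Planner sets s_i = Σα_j = 14.4 for every i, so S^SO = 5·14.4 = 72.
W^SO = (Σα)·S^SO − ½·5·(Σα)² = (5/2)·14.4² = 518.4.
Deadweight loss = W^SO − W^NE = 334.15.

334.15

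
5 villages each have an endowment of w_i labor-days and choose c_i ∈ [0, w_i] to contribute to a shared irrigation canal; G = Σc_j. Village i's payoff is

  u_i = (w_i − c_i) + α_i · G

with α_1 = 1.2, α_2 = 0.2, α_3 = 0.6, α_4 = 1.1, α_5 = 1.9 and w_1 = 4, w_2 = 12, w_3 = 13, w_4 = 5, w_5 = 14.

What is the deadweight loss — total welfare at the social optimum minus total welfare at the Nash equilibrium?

∂u_i/∂c_i = α_i − 1, so village i contributes w_i if α_i > 1, else 0.
α_i > 1 for i ∈ {1, 4, 5}; NE contributions (4, 0, 0, 5, 14), G = 23.
W^NE = Σw_i − G^NE + (Σα_i)·G^NE = 48 + 4·23 = 140.
Planner: ∂(Σu_j)/∂c_i = Σα_j − 1 = 4 > 0, so everyone contributes w_i; G^SO = 48, W^SO = 48 + 4·48 = 240.
Deadweight loss = 100.

100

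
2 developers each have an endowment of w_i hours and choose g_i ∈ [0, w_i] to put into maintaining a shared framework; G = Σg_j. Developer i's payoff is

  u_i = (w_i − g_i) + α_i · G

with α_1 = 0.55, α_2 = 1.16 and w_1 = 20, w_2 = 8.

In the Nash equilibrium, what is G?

8

∂u_i/∂g_i = α_i − 1, so developer i contributes w_i if α_i > 1, else 0.
α_i > 1 for i ∈ {2}; NE contributions (0, 8), G = 8.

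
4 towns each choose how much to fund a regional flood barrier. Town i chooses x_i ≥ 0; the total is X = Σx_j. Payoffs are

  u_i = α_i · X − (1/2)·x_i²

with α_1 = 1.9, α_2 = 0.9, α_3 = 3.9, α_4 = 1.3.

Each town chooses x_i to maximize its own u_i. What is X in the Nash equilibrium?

Town i's FOC: ∂u_i/∂x_i = α_i − x_i = 0, so x_i* = α_i.
NE contributions = (1.9, 0.9, 3.9, 1.3); X = 8.

8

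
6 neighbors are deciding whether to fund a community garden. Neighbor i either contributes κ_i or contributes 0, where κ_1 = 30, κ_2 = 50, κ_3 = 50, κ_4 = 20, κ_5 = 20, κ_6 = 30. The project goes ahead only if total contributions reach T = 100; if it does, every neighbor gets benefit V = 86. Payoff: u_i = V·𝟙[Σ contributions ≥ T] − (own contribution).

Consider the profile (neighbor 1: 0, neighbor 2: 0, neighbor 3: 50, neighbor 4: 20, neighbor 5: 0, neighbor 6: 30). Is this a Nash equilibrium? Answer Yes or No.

Yes

Total = 100 ≥ 100: provided.
Neighbor 1 (pledges 0, payoff 86): pledging 30 → total 130, payoff 56. No gain.
Neighbor 2 (pledges 0, payoff 86): pledging 50 → total 150, payoff 36. No gain.
Neighbor 3 (pledges 50, payoff 36): dropping to 0 → total 50, payoff 0. No gain.
Neighbor 4 (pledges 20, payoff 66): dropping to 0 → total 80, payoff 0. No gain.
Neighbor 5 (pledges 0, payoff 86): pledging 20 → total 120, payoff 66. No gain.
Neighbor 6 (pledges 30, payoff 56): dropping to 0 → total 70, payoff 0. No gain.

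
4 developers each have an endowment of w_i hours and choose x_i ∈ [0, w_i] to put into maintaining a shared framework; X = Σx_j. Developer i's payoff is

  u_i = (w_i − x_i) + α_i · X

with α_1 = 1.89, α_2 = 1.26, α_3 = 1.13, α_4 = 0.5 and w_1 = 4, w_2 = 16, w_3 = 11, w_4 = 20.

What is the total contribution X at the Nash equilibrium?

∂u_i/∂x_i = α_i − 1, so developer i contributes w_i if α_i > 1, else 0.
α_i > 1 for i ∈ {1, 2, 3}; NE contributions (4, 16, 11, 0), X = 31.

31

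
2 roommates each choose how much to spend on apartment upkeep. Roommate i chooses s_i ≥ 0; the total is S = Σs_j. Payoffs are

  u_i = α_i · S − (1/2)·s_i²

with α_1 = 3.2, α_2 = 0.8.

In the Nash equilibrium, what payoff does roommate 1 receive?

Roommate i's FOC: ∂u_i/∂s_i = α_i − s_i = 0, so s_i* = α_i.
NE contributions = (3.2, 0.8); S = 4.
u_1 = α_1·S − ½·(s_1)² = 3.2·4 − ½·3.2² = 7.68.

7.68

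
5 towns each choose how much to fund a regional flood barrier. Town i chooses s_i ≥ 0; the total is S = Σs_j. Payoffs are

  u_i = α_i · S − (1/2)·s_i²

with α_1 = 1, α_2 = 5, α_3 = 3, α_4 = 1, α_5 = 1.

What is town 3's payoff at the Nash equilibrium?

28.5

Town i's FOC: ∂u_i/∂s_i = α_i − s_i = 0, so s_i* = α_i.
NE contributions = (1, 5, 3, 1, 1); S = 11.
u_3 = α_3·S − ½·(s_3)² = 3·11 − ½·3² = 28.5.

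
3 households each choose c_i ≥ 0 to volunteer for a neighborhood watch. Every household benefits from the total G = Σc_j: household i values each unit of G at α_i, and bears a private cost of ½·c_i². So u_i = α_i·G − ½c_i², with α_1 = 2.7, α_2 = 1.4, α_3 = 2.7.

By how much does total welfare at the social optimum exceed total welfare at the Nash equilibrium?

Household i's FOC: ∂u_i/∂c_i = α_i − c_i = 0, so c_i* = α_i.
NE contributions = (2.7, 1.4, 2.7); G = 6.8.
W^NE = (Σα)·G − ½Σα_i² = 6.8² − ½·16.54 = 37.97.
Planner sets c_i = Σα_j = 6.8 for every i, so G^SO = 3·6.8 = 20.4.
W^SO = (Σα)·G^SO − ½·3·(Σα)² = (3/2)·6.8² = 69.36.
Deadweight loss = W^SO − W^NE = 31.39.

31.39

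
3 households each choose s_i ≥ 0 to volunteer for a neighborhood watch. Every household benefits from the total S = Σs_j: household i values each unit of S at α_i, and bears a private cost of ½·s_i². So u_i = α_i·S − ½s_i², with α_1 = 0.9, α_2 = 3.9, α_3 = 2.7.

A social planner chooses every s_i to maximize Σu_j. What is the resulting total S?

22.5

Planner FOC: ∂(Σu_j)/∂s_i = (Σα_j) − s_i = 0, so s_i^SO = Σα_j = 7.5 for every i; S^SO = 22.5.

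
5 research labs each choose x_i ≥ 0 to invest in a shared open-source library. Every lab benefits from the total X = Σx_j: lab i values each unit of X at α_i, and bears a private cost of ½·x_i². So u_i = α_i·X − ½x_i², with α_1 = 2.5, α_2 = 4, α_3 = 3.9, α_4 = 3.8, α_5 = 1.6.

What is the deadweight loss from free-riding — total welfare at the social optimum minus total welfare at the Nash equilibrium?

401.69

Lab i's FOC: ∂u_i/∂x_i = α_i − x_i = 0, so x_i* = α_i.
NE contributions = (2.5, 4, 3.9, 3.8, 1.6); X = 15.8.
W^NE = (Σα)·X − ½Σα_i² = 15.8² − ½·54.46 = 222.41.
Planner sets x_i = Σα_j = 15.8 for every i, so X^SO = 5·15.8 = 79.
W^SO = (Σα)·X^SO − ½·5·(Σα)² = (5/2)·15.8² = 624.1.
Deadweight loss = W^SO − W^NE = 401.69.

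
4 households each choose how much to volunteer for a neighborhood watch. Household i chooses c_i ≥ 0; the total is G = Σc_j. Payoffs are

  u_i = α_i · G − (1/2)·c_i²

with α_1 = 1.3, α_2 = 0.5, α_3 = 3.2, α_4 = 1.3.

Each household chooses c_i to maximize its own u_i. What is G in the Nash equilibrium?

Household i's FOC: ∂u_i/∂c_i = α_i − c_i = 0, so c_i* = α_i.
NE contributions = (1.3, 0.5, 3.2, 1.3); G = 6.3.

6.3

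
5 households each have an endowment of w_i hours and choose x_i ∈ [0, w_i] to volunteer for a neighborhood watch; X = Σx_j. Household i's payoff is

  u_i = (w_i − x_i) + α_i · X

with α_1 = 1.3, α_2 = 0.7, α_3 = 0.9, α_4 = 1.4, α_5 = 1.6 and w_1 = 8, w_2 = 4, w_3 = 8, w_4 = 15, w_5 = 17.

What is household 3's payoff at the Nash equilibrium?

∂u_i/∂x_i = α_i − 1, so household i contributes w_i if α_i > 1, else 0.
α_i > 1 for i ∈ {1, 4, 5}; NE contributions (8, 0, 0, 15, 17), X = 40.
u_3 = (8 − 0) + 0.9·40 = 44.

44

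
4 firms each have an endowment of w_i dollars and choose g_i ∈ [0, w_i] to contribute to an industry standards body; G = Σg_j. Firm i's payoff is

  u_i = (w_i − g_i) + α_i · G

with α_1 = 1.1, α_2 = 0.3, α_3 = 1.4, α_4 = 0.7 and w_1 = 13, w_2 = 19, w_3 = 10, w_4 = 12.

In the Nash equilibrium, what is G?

23

∂u_i/∂g_i = α_i − 1, so firm i contributes w_i if α_i > 1, else 0.
α_i > 1 for i ∈ {1, 3}; NE contributions (13, 0, 10, 0), G = 23.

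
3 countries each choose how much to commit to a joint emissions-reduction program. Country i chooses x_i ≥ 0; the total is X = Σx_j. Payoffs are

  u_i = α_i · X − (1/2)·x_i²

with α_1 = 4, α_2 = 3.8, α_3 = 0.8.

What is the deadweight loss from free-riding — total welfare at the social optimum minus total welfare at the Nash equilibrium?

52.52

Country i's FOC: ∂u_i/∂x_i = α_i − x_i = 0, so x_i* = α_i.
NE contributions = (4, 3.8, 0.8); X = 8.6.
W^NE = (Σα)·X − ½Σα_i² = 8.6² − ½·31.08 = 58.42.
Planner sets x_i = Σα_j = 8.6 for every i, so X^SO = 3·8.6 = 25.8.
W^SO = (Σα)·X^SO − ½·3·(Σα)² = (3/2)·8.6² = 110.94.
Deadweight loss = W^SO − W^NE = 52.52.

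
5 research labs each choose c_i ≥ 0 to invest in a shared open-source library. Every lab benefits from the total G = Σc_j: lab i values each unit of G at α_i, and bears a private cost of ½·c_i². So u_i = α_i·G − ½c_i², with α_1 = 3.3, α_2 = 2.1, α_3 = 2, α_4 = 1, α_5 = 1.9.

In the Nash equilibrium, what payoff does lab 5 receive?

Lab i's FOC: ∂u_i/∂c_i = α_i − c_i = 0, so c_i* = α_i.
NE contributions = (3.3, 2.1, 2, 1, 1.9); G = 10.3.
u_5 = α_5·G − ½·(c_5)² = 1.9·10.3 − ½·1.9² = 17.765.

17.765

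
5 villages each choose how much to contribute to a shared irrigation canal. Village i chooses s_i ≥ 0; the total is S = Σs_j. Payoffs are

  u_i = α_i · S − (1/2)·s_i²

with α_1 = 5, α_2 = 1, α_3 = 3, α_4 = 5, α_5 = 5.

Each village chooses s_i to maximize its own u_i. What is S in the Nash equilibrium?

19

Village i's FOC: ∂u_i/∂s_i = α_i − s_i = 0, so s_i* = α_i.
NE contributions = (5, 1, 3, 5, 5); S = 19.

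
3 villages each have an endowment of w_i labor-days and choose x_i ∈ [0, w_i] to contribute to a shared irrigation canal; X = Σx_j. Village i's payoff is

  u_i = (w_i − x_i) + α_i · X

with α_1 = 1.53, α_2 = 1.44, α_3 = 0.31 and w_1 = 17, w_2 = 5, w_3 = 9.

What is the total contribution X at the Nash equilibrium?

22

∂u_i/∂x_i = α_i − 1, so village i contributes w_i if α_i > 1, else 0.
α_i > 1 for i ∈ {1, 2}; NE contributions (17, 5, 0), X = 22.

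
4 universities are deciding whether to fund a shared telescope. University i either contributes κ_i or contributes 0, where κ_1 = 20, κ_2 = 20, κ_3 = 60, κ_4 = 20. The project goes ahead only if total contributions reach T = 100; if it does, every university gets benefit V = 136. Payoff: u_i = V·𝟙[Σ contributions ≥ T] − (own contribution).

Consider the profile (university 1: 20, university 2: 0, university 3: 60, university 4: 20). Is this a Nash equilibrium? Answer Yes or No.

Total = 100 ≥ 100: provided.
University 1 (pledges 20, payoff 116): dropping to 0 → total 80, payoff 0. No gain.
University 2 (pledges 0, payoff 136): pledging 20 → total 120, payoff 116. No gain.
University 3 (pledges 60, payoff 76): dropping to 0 → total 40, payoff 0. No gain.
University 4 (pledges 20, payoff 116): dropping to 0 → total 80, payoff 0. No gain.

Yes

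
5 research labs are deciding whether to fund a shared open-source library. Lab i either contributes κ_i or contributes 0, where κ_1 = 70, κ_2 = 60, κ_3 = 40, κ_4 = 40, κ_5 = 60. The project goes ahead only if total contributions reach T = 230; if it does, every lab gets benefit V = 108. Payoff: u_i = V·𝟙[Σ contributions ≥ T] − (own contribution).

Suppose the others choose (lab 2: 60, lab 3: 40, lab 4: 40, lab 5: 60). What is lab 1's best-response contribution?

70

Others' total = 200. Contributing 70 brings total to 270 ≥ 230: gain V − κ_1 = 38.
Best response: 70.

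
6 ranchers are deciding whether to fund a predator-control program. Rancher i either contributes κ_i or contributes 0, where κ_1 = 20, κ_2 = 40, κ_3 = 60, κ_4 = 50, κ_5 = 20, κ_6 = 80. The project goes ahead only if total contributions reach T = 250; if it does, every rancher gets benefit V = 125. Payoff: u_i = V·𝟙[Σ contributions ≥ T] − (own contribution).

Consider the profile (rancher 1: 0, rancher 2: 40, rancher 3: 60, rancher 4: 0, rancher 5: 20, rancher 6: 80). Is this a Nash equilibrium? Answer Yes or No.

No

Total = 200 < 250: not provided.
Rancher 1 (pledges 0, payoff 0): pledging 20 → total 220, payoff -20. No gain.
Rancher 2 (pledges 40, payoff -40): dropping to 0 → total 160, payoff 0. Profitable deviation.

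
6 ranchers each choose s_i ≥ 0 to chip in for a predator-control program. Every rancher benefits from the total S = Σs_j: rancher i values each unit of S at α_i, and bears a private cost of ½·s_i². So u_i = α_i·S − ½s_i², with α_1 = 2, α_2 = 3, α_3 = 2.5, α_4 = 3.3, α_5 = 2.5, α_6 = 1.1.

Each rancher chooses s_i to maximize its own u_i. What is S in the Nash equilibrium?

14.4

Rancher i's FOC: ∂u_i/∂s_i = α_i − s_i = 0, so s_i* = α_i.
NE contributions = (2, 3, 2.5, 3.3, 2.5, 1.1); S = 14.4.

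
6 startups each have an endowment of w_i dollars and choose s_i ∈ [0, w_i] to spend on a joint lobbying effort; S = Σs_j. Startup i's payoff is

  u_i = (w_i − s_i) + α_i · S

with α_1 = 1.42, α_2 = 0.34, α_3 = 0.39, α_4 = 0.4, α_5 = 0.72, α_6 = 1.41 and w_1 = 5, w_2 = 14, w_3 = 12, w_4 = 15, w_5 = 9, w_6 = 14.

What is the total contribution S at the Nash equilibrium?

∂u_i/∂s_i = α_i − 1, so startup i contributes w_i if α_i > 1, else 0.
α_i > 1 for i ∈ {1, 6}; NE contributions (5, 0, 0, 0, 0, 14), S = 19.

19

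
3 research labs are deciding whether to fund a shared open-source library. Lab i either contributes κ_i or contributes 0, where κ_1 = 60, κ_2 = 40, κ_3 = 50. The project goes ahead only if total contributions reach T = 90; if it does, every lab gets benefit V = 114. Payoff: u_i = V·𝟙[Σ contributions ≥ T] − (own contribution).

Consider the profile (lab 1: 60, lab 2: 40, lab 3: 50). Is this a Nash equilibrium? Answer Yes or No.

No

Total = 150 ≥ 90: provided.
Lab 1 (pledges 60, payoff 54): dropping to 0 → total 90, payoff 114. Profitable deviation.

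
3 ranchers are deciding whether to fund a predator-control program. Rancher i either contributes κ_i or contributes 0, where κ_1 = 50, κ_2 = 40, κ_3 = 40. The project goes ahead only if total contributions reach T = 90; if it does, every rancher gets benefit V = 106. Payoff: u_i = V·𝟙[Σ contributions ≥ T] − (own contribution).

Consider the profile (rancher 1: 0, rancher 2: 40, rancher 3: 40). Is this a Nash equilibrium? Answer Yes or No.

No

Total = 80 < 90: not provided.
Rancher 1 (pledges 0, payoff 0): pledging 50 → total 130, payoff 56. Profitable deviation.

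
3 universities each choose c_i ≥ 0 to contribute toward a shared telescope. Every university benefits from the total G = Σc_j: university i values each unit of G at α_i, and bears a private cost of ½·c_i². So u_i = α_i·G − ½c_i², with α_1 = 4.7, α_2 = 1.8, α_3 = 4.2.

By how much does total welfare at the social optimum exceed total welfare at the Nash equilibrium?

78.73

University i's FOC: ∂u_i/∂c_i = α_i − c_i = 0, so c_i* = α_i.
NE contributions = (4.7, 1.8, 4.2); G = 10.7.
W^NE = (Σα)·G − ½Σα_i² = 10.7² − ½·42.97 = 93.005.
Planner sets c_i = Σα_j = 10.7 for every i, so G^SO = 3·10.7 = 32.1.
W^SO = (Σα)·G^SO − ½·3·(Σα)² = (3/2)·10.7² = 171.735.
Deadweight loss = W^SO − W^NE = 78.73.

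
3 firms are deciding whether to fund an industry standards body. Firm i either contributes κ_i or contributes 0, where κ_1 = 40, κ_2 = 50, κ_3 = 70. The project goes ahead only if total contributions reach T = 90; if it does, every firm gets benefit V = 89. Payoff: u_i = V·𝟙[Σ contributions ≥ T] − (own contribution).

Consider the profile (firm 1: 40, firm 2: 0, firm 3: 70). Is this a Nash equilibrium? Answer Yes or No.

Yes

Total = 110 ≥ 90: provided.
Firm 1 (pledges 40, payoff 49): dropping to 0 → total 70, payoff 0. No gain.
Firm 2 (pledges 0, payoff 89): pledging 50 → total 160, payoff 39. No gain.
Firm 3 (pledges 70, payoff 19): dropping to 0 → total 40, payoff 0. No gain.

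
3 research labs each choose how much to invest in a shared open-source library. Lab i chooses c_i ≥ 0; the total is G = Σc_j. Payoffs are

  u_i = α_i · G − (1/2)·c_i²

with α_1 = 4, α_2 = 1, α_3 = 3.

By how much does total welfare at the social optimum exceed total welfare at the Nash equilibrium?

Lab i's FOC: ∂u_i/∂c_i = α_i − c_i = 0, so c_i* = α_i.
NE contributions = (4, 1, 3); G = 8.
W^NE = (Σα)·G − ½Σα_i² = 8² − ½·26 = 51.
Planner sets c_i = Σα_j = 8 for every i, so G^SO = 3·8 = 24.
W^SO = (Σα)·G^SO − ½·3·(Σα)² = (3/2)·8² = 96.
Deadweight loss = W^SO − W^NE = 45.

45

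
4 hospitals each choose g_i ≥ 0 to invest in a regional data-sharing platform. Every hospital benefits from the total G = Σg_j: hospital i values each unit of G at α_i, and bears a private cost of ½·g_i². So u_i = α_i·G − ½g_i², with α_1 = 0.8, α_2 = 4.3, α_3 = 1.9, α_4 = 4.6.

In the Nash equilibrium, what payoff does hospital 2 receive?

Hospital i's FOC: ∂u_i/∂g_i = α_i − g_i = 0, so g_i* = α_i.
NE contributions = (0.8, 4.3, 1.9, 4.6); G = 11.6.
u_2 = α_2·G − ½·(g_2)² = 4.3·11.6 − ½·4.3² = 40.635.

40.635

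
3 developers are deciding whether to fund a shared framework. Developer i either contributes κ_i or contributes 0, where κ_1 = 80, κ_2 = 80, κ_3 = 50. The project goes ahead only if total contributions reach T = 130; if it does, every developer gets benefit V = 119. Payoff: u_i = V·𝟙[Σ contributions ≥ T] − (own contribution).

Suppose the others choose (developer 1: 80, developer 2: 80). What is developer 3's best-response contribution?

Others' total = 160 ≥ 130; contributing adds cost 50 for no extra benefit.
Best response: 0.

0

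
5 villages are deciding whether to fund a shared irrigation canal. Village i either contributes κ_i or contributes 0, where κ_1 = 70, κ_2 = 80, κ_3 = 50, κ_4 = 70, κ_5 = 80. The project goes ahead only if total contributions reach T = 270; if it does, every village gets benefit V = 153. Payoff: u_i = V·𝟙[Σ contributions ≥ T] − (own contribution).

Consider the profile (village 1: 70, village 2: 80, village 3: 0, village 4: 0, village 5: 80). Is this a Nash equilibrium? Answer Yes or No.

Total = 230 < 270: not provided.
Village 1 (pledges 70, payoff -70): dropping to 0 → total 160, payoff 0. Profitable deviation.

No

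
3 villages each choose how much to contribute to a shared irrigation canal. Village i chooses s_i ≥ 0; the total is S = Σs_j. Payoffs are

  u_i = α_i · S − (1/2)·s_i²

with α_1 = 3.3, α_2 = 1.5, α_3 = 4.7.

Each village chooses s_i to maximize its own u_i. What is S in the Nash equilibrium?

Village i's FOC: ∂u_i/∂s_i = α_i − s_i = 0, so s_i* = α_i.
NE contributions = (3.3, 1.5, 4.7); S = 9.5.

9.5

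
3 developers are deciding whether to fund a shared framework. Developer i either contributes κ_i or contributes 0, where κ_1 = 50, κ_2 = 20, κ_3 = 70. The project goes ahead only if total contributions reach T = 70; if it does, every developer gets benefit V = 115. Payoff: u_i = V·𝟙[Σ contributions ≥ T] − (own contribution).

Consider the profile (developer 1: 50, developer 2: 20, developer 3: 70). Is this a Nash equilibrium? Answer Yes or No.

No

Total = 140 ≥ 70: provided.
Developer 1 (pledges 50, payoff 65): dropping to 0 → total 90, payoff 115. Profitable deviation.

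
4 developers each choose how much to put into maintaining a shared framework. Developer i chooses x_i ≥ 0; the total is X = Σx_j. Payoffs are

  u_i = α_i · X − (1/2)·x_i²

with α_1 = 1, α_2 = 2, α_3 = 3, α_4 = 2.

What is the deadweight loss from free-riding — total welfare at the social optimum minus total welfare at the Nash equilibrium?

Developer i's FOC: ∂u_i/∂x_i = α_i − x_i = 0, so x_i* = α_i.
NE contributions = (1, 2, 3, 2); X = 8.
W^NE = (Σα)·X − ½Σα_i² = 8² − ½·18 = 55.
Planner sets x_i = Σα_j = 8 for every i, so X^SO = 4·8 = 32.
W^SO = (Σα)·X^SO − ½·4·(Σα)² = (4/2)·8² = 128.
Deadweight loss = W^SO − W^NE = 73.

73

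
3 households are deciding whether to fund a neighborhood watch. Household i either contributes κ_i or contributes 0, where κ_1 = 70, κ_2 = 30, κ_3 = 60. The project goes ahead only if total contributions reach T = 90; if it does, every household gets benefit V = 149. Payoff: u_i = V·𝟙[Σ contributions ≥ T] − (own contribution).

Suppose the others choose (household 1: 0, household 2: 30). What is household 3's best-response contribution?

Others' total = 30. Contributing 60 brings total to 90 ≥ 90: gain V − κ_3 = 89.
Best response: 60.

60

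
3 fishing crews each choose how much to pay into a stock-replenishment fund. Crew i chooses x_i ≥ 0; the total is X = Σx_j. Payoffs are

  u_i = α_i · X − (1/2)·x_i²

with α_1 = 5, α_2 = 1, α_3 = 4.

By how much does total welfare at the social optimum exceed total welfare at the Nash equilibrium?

71

Crew i's FOC: ∂u_i/∂x_i = α_i − x_i = 0, so x_i* = α_i.
NE contributions = (5, 1, 4); X = 10.
W^NE = (Σα)·X − ½Σα_i² = 10² − ½·42 = 79.
Planner sets x_i = Σα_j = 10 for every i, so X^SO = 3·10 = 30.
W^SO = (Σα)·X^SO − ½·3·(Σα)² = (3/2)·10² = 150.
Deadweight loss = W^SO − W^NE = 71.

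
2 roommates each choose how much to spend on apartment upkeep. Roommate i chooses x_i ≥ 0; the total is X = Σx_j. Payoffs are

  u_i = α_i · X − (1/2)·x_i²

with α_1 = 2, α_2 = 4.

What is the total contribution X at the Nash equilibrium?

Roommate i's FOC: ∂u_i/∂x_i = α_i − x_i = 0, so x_i* = α_i.
NE contributions = (2, 4); X = 6.

6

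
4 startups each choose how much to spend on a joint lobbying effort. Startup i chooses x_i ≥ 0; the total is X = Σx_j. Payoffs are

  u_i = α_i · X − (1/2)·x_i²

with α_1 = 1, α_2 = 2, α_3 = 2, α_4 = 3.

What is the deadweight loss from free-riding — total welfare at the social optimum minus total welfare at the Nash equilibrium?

Startup i's FOC: ∂u_i/∂x_i = α_i − x_i = 0, so x_i* = α_i.
NE contributions = (1, 2, 2, 3); X = 8.
W^NE = (Σα)·X − ½Σα_i² = 8² − ½·18 = 55.
Planner sets x_i = Σα_j = 8 for every i, so X^SO = 4·8 = 32.
W^SO = (Σα)·X^SO − ½·4·(Σα)² = (4/2)·8² = 128.
Deadweight loss = W^SO − W^NE = 73.

73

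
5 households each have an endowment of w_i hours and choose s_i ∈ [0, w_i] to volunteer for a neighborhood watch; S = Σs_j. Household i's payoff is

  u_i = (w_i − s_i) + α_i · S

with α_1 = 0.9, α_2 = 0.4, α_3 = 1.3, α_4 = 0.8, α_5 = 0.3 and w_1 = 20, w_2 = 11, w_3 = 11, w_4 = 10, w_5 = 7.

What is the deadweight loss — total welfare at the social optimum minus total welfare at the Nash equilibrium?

∂u_i/∂s_i = α_i − 1, so household i contributes w_i if α_i > 1, else 0.
α_i > 1 for i ∈ {3}; NE contributions (0, 0, 11, 0, 0), S = 11.
W^NE = Σw_i − S^NE + (Σα_i)·S^NE = 59 + 2.7·11 = 88.7.
Planner: ∂(Σu_j)/∂s_i = Σα_j − 1 = 2.7 > 0, so everyone contributes w_i; S^SO = 59, W^SO = 59 + 2.7·59 = 218.3.
Deadweight loss = 129.6.

129.6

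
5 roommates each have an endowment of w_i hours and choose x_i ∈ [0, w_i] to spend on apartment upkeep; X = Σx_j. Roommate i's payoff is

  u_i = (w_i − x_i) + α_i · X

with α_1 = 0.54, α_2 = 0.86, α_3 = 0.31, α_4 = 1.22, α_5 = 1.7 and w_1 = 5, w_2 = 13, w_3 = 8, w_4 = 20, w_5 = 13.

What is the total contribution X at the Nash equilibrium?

∂u_i/∂x_i = α_i − 1, so roommate i contributes w_i if α_i > 1, else 0.
α_i > 1 for i ∈ {4, 5}; NE contributions (0, 0, 0, 20, 13), X = 33.

33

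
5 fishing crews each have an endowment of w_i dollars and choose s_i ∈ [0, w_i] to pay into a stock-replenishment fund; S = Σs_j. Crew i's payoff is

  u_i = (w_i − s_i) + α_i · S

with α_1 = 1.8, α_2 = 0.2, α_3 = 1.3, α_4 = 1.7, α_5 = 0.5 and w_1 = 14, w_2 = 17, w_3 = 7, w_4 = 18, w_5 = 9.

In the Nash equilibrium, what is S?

∂u_i/∂s_i = α_i − 1, so crew i contributes w_i if α_i > 1, else 0.
α_i > 1 for i ∈ {1, 3, 4}; NE contributions (14, 0, 7, 18, 0), S = 39.

39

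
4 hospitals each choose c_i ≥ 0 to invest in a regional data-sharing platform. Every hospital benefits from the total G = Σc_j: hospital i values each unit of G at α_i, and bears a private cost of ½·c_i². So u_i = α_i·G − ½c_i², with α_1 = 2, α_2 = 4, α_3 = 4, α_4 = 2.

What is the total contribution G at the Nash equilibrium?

Hospital i's FOC: ∂u_i/∂c_i = α_i − c_i = 0, so c_i* = α_i.
NE contributions = (2, 4, 4, 2); G = 12.

12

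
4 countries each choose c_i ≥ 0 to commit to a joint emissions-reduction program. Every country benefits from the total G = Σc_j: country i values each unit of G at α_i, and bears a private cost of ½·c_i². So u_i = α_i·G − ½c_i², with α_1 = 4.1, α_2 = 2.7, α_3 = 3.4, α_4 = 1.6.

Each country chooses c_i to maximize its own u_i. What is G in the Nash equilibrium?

11.8

Country i's FOC: ∂u_i/∂c_i = α_i − c_i = 0, so c_i* = α_i.
NE contributions = (4.1, 2.7, 3.4, 1.6); G = 11.8.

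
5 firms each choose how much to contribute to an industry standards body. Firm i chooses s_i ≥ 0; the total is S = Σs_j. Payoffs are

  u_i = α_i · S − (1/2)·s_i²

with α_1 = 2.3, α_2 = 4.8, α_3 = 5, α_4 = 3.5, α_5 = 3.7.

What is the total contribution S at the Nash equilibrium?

Firm i's FOC: ∂u_i/∂s_i = α_i − s_i = 0, so s_i* = α_i.
NE contributions = (2.3, 4.8, 5, 3.5, 3.7); S = 19.3.

19.3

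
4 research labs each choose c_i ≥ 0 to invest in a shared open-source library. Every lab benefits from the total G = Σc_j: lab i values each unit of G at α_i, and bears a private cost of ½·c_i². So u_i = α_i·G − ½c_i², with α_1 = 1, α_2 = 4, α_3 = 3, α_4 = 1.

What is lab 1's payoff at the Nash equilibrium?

8.5

Lab i's FOC: ∂u_i/∂c_i = α_i − c_i = 0, so c_i* = α_i.
NE contributions = (1, 4, 3, 1); G = 9.
u_1 = α_1·G − ½·(c_1)² = 1·9 − ½·1² = 8.5.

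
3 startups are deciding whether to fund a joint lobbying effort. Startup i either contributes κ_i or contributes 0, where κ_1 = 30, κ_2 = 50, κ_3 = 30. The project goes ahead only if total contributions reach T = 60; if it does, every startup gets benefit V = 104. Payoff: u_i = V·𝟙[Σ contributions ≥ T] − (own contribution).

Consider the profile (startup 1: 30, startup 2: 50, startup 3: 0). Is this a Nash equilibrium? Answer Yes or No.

Yes

Total = 80 ≥ 60: provided.
Startup 1 (pledges 30, payoff 74): dropping to 0 → total 50, payoff 0. No gain.
Startup 2 (pledges 50, payoff 54): dropping to 0 → total 30, payoff 0. No gain.
Startup 3 (pledges 0, payoff 104): pledging 30 → total 110, payoff 74. No gain.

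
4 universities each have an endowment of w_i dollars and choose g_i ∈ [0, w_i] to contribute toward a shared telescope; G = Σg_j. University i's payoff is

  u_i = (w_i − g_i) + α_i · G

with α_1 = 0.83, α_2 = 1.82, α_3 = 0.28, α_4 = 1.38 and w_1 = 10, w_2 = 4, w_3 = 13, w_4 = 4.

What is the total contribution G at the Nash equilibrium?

8

∂u_i/∂g_i = α_i − 1, so university i contributes w_i if α_i > 1, else 0.
α_i > 1 for i ∈ {2, 4}; NE contributions (0, 4, 0, 4), G = 8.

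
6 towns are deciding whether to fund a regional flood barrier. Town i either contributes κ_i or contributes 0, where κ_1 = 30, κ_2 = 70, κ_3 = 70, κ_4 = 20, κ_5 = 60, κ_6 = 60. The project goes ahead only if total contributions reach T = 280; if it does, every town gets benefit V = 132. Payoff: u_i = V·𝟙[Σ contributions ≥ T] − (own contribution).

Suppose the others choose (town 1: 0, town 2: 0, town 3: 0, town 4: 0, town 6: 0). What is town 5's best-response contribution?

0

Others' total = 0. Even contributing 60 gives 60 < 280: no benefit either way.
Best response: 0.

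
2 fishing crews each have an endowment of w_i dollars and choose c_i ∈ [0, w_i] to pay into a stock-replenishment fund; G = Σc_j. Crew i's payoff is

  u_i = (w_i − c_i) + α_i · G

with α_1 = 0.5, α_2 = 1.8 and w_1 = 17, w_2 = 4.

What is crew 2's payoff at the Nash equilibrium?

∂u_i/∂c_i = α_i − 1, so crew i contributes w_i if α_i > 1, else 0.
α_i > 1 for i ∈ {2}; NE contributions (0, 4), G = 4.
u_2 = (4 − 4) + 1.8·4 = 7.2.

7.2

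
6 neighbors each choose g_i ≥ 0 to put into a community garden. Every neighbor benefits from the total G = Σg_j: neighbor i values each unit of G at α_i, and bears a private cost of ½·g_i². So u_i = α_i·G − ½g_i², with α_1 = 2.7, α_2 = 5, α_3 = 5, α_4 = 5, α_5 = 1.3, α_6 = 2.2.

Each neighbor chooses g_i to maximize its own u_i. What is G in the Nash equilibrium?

Neighbor i's FOC: ∂u_i/∂g_i = α_i − g_i = 0, so g_i* = α_i.
NE contributions = (2.7, 5, 5, 5, 1.3, 2.2); G = 21.2.

21.2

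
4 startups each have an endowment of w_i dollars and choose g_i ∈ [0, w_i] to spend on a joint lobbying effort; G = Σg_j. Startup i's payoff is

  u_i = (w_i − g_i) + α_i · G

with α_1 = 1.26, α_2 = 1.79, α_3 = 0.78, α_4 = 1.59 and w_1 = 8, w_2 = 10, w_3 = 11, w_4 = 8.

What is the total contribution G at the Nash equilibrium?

∂u_i/∂g_i = α_i − 1, so startup i contributes w_i if α_i > 1, else 0.
α_i > 1 for i ∈ {1, 2, 4}; NE contributions (8, 10, 0, 8), G = 26.

26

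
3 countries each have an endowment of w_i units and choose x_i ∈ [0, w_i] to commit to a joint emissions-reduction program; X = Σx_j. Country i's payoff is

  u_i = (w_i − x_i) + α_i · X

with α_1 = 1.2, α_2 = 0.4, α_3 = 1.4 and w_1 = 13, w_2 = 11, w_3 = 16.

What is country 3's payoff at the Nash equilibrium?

40.6

∂u_i/∂x_i = α_i − 1, so country i contributes w_i if α_i > 1, else 0.
α_i > 1 for i ∈ {1, 3}; NE contributions (13, 0, 16), X = 29.
u_3 = (16 − 16) + 1.4·29 = 40.6.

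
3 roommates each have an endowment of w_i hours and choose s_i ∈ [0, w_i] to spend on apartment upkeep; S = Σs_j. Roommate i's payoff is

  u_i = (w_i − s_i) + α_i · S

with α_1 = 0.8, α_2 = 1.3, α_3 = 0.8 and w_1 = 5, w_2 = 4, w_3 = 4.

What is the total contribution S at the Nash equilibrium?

4

∂u_i/∂s_i = α_i − 1, so roommate i contributes w_i if α_i > 1, else 0.
α_i > 1 for i ∈ {2}; NE contributions (0, 4, 0), S = 4.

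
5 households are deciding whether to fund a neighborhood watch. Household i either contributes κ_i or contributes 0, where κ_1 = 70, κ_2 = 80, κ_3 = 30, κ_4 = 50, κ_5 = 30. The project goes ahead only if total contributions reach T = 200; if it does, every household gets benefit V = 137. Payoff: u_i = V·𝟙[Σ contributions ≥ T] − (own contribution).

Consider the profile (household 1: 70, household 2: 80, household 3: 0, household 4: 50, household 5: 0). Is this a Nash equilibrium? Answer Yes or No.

Yes

Total = 200 ≥ 200: provided.
Household 1 (pledges 70, payoff 67): dropping to 0 → total 130, payoff 0. No gain.
Household 2 (pledges 80, payoff 57): dropping to 0 → total 120, payoff 0. No gain.
Household 3 (pledges 0, payoff 137): pledging 30 → total 230, payoff 107. No gain.
Household 4 (pledges 50, payoff 87): dropping to 0 → total 150, payoff 0. No gain.
Household 5 (pledges 0, payoff 137): pledging 30 → total 230, payoff 107. No gain.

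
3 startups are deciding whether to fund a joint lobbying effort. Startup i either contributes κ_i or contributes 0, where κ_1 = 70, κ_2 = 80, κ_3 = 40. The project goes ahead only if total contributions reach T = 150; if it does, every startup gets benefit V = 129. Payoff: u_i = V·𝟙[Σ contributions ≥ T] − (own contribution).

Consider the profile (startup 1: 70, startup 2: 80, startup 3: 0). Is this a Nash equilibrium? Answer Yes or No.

Total = 150 ≥ 150: provided.
Startup 1 (pledges 70, payoff 59): dropping to 0 → total 80, payoff 0. No gain.
Startup 2 (pledges 80, payoff 49): dropping to 0 → total 70, payoff 0. No gain.
Startup 3 (pledges 0, payoff 129): pledging 40 → total 190, payoff 89. No gain.

Yes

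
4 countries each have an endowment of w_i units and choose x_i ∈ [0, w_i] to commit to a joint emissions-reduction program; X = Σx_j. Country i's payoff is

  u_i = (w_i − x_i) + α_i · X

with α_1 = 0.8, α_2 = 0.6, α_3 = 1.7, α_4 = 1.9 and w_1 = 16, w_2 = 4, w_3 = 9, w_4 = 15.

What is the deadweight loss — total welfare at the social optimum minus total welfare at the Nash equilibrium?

∂u_i/∂x_i = α_i − 1, so country i contributes w_i if α_i > 1, else 0.
α_i > 1 for i ∈ {3, 4}; NE contributions (0, 0, 9, 15), X = 24.
W^NE = Σw_i − X^NE + (Σα_i)·X^NE = 44 + 4·24 = 140.
Planner: ∂(Σu_j)/∂x_i = Σα_j − 1 = 4 > 0, so everyone contributes w_i; X^SO = 44, W^SO = 44 + 4·44 = 220.
Deadweight loss = 80.

80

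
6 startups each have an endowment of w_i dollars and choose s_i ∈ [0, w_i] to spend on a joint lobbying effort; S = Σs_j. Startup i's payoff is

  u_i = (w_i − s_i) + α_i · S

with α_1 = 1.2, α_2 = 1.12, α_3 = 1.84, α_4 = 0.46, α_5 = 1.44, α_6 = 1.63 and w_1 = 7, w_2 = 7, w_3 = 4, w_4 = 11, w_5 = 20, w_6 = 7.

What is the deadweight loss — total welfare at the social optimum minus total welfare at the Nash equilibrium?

∂u_i/∂s_i = α_i − 1, so startup i contributes w_i if α_i > 1, else 0.
α_i > 1 for i ∈ {1, 2, 3, 5, 6}; NE contributions (7, 7, 4, 0, 20, 7), S = 45.
W^NE = Σw_i − S^NE + (Σα_i)·S^NE = 56 + 6.69·45 = 357.05.
Planner: ∂(Σu_j)/∂s_i = Σα_j − 1 = 6.69 > 0, so everyone contributes w_i; S^SO = 56, W^SO = 56 + 6.69·56 = 430.64.
Deadweight loss = 73.59.

73.59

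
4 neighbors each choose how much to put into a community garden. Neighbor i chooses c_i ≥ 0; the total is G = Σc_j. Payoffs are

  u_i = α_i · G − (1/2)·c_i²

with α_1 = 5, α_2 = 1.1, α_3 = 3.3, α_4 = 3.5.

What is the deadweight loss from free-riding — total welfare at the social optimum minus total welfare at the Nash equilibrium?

Neighbor i's FOC: ∂u_i/∂c_i = α_i − c_i = 0, so c_i* = α_i.
NE contributions = (5, 1.1, 3.3, 3.5); G = 12.9.
W^NE = (Σα)·G − ½Σα_i² = 12.9² − ½·49.35 = 141.735.
Planner sets c_i = Σα_j = 12.9 for every i, so G^SO = 4·12.9 = 51.6.
W^SO = (Σα)·G^SO − ½·4·(Σα)² = (4/2)·12.9² = 332.82.
Deadweight loss = W^SO − W^NE = 191.085.

191.085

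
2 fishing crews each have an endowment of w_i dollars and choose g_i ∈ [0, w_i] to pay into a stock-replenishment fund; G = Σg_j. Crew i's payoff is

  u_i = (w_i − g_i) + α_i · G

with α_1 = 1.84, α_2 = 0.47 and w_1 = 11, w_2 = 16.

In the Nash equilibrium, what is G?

11

∂u_i/∂g_i = α_i − 1, so crew i contributes w_i if α_i > 1, else 0.
α_i > 1 for i ∈ {1}; NE contributions (11, 0), G = 11.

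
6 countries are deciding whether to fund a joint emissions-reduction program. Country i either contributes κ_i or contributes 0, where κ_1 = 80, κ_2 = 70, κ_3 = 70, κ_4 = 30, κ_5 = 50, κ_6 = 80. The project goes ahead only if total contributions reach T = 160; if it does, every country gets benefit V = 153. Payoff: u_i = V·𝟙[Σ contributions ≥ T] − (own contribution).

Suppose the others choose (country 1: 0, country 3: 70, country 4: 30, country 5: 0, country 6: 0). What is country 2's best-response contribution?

Others' total = 100. Contributing 70 brings total to 170 ≥ 160: gain V − κ_2 = 83.
Best response: 70.

70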